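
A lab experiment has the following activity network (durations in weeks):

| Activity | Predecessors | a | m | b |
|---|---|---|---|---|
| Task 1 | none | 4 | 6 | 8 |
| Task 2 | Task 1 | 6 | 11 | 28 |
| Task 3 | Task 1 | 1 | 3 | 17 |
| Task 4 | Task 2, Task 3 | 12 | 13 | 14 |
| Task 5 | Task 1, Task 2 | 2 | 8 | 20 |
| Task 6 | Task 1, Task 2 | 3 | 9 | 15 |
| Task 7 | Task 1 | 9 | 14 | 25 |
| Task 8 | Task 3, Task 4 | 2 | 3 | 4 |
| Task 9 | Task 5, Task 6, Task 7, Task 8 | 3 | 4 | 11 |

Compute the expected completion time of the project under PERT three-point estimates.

40 weeks

te_Task 1 = (4 + 4·6 + 8)/6 = 36/6 = 6
te_Task 2 = (6 + 4·11 + 28)/6 = 78/6 = 13
te_Task 3 = (1 + 4·3 + 17)/6 = 30/6 = 5
te_Task 4 = (12 + 4·13 + 14)/6 = 78/6 = 13
te_Task 5 = (2 + 4·8 + 20)/6 = 54/6 = 9
te_Task 6 = (3 + 4·9 + 15)/6 = 54/6 = 9
te_Task 7 = (9 + 4·14 + 25)/6 = 90/6 = 15
te_Task 8 = (2 + 4·3 + 4)/6 = 18/6 = 3
te_Task 9 = (3 + 4·4 + 11)/6 = 30/6 = 5

Forward pass:
ES_Task 1 = 0; EF_Task 1 = 6
ES_Task 2 = 6; EF_Task 2 = 6+13 = 19
ES_Task 3 = 6; EF_Task 3 = 6+5 = 11
ES_Task 4 = max(EF_Task 2=19, EF_Task 3=11) = 19; EF_Task 4 = 19+13 = 32
ES_Task 5 = max(EF_Task 1=6, EF_Task 2=19) = 19; EF_Task 5 = 19+9 = 28
ES_Task 6 = max(EF_Task 1=6, EF_Task 2=19) = 19; EF_Task 6 = 19+9 = 28
ES_Task 7 = 6; EF_Task 7 = 6+15 = 21
ES_Task 8 = max(EF_Task 3=11, EF_Task 4=32) = 32; EF_Task 8 = 32+3 = 35
ES_Task 9 = max(EF_Task 5=28, EF_Task 6=28, EF_Task 7=21, EF_Task 8=35) = 35; EF_Task 9 = 35+5 = 40
Expected project duration μ = 40 weeks. Critical path: Task 1 → Task 2 → Task 4 → Task 8 → Task 9.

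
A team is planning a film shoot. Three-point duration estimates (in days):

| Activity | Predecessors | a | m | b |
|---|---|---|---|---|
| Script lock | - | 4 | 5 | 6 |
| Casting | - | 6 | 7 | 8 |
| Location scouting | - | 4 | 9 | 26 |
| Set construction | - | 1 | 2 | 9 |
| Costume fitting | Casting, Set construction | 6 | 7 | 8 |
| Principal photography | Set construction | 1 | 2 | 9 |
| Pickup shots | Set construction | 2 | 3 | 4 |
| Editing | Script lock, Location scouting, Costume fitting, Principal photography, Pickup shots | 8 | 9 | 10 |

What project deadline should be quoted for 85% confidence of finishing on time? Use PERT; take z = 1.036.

te_Script lock = (4 + 4·5 + 6)/6 = 30/6 = 5; σ²_Script lock = ((6−4)/6)² = 0.111
te_Casting = (6 + 4·7 + 8)/6 = 42/6 = 7; σ²_Casting = ((8−6)/6)² = 0.111
te_Location scouting = (4 + 4·9 + 26)/6 = 66/6 = 11; σ²_Location scouting = ((26−4)/6)² = 13.444
te_Set construction = (1 + 4·2 + 9)/6 = 18/6 = 3; σ²_Set construction = ((9−1)/6)² = 1.778
te_Costume fitting = (6 + 4·7 + 8)/6 = 42/6 = 7; σ²_Costume fitting = ((8−6)/6)² = 0.111
te_Principal photography = (1 + 4·2 + 9)/6 = 18/6 = 3; σ²_Principal photography = ((9−1)/6)² = 1.778
te_Pickup shots = (2 + 4·3 + 4)/6 = 18/6 = 3; σ²_Pickup shots = ((4−2)/6)² = 0.111
te_Editing = (8 + 4·9 + 10)/6 = 54/6 = 9; σ²_Editing = ((10−8)/6)² = 0.111

Forward pass:
ES_Script lock = 0; EF_Script lock = 5
ES_Casting = 0; EF_Casting = 7
ES_Location scouting = 0; EF_Location scouting = 11
ES_Set construction = 0; EF_Set construction = 3
ES_Costume fitting = max(EF_Casting=7, EF_Set construction=3) = 7; EF_Costume fitting = 7+7 = 14
ES_Principal photography = 3; EF_Principal photography = 3+3 = 6
ES_Pickup shots = 3; EF_Pickup shots = 3+3 = 6
ES_Editing = max(EF_Script lock=5, EF_Location scouting=11, EF_Costume fitting=14, EF_Principal photography=6, EF_Pickup shots=6) = 14; EF_Editing = 14+9 = 23
Expected project duration μ = 23 days. Critical path: Casting → Costume fitting → Editing.

Variance along critical path = 0.111 + 0.111 + 0.111 = 0.333; σ = 0.577 days.
D = μ + z·σ = 23 + 1.036·0.577 = 23.6 days

23.6 days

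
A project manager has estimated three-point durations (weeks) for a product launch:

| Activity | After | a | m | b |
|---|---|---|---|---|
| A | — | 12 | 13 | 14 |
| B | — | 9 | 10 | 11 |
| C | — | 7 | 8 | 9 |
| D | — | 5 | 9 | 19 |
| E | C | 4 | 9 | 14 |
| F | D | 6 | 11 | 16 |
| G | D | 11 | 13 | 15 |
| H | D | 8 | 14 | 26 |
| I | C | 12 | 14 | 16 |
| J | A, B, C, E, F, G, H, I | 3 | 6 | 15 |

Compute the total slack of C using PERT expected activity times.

3 weeks

te_A = (12 + 4·13 + 14)/6 = 78/6 = 13
te_B = (9 + 4·10 + 11)/6 = 60/6 = 10
te_C = (7 + 4·8 + 9)/6 = 48/6 = 8
te_D = (5 + 4·9 + 19)/6 = 60/6 = 10
te_E = (4 + 4·9 + 14)/6 = 54/6 = 9
te_F = (6 + 4·11 + 16)/6 = 66/6 = 11
te_G = (11 + 4·13 + 15)/6 = 78/6 = 13
te_H = (8 + 4·14 + 26)/6 = 90/6 = 15
te_I = (12 + 4·14 + 16)/6 = 84/6 = 14
te_J = (3 + 4·6 + 15)/6 = 42/6 = 7

Forward pass:
ES_A = 0; EF_A = 13
ES_B = 0; EF_B = 10
ES_C = 0; EF_C = 8
ES_D = 0; EF_D = 10
ES_E = 8; EF_E = 8+9 = 17
ES_F = 10; EF_F = 10+11 = 21
ES_G = 10; EF_G = 10+13 = 23
ES_H = 10; EF_H = 10+15 = 25
ES_I = 8; EF_I = 8+14 = 22
ES_J = max(EF_A=13, EF_B=10, EF_C=8, EF_E=17, EF_F=21, EF_G=23, EF_H=25, EF_I=22) = 25; EF_J = 25+7 = 32
Expected project duration μ = 32 weeks. Critical path: D → H → J.

Backward pass:
LF_J = 32; LS_J = 32−7 = 25
LF_I = LS_J = 25; LS_I = 25−14 = 11
LF_H = LS_J = 25; LS_H = 25−15 = 10
LF_G = LS_J = 25; LS_G = 25−13 = 12
LF_F = LS_J = 25; LS_F = 25−11 = 14
LF_E = LS_J = 25; LS_E = 25−9 = 16
LF_D = min(LS_F=14, LS_G=12, LS_H=10) = 10; LS_D = 10−10 = 0
LF_C = min(LS_E=16, LS_I=11, LS_J=25) = 11; LS_C = 11−8 = 3
LF_B = LS_J = 25; LS_B = 25−10 = 15
LF_A = LS_J = 25; LS_A = 25−13 = 12
Slack_C = LS_C − ES_C = 3 − 0 = 3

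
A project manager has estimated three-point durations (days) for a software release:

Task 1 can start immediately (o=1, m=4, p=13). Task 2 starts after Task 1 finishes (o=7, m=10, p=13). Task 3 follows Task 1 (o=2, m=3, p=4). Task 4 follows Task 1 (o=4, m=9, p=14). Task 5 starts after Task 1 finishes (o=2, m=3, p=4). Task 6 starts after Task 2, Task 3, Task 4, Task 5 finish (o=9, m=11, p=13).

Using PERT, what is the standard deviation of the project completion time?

2.33 days

te_Task 1 = (1 + 4·4 + 13)/6 = 30/6 = 5; σ²_Task 1 = ((13−1)/6)² = 4.000
te_Task 2 = (7 + 4·10 + 13)/6 = 60/6 = 10; σ²_Task 2 = ((13−7)/6)² = 1.000
te_Task 3 = (2 + 4·3 + 4)/6 = 18/6 = 3; σ²_Task 3 = ((4−2)/6)² = 0.111
te_Task 4 = (4 + 4·9 + 14)/6 = 54/6 = 9; σ²_Task 4 = ((14−4)/6)² = 2.778
te_Task 5 = (2 + 4·3 + 4)/6 = 18/6 = 3; σ²_Task 5 = ((4−2)/6)² = 0.111
te_Task 6 = (9 + 4·11 + 13)/6 = 66/6 = 11; σ²_Task 6 = ((13−9)/6)² = 0.444

Forward pass:
ES_Task 1 = 0; EF_Task 1 = 5
ES_Task 2 = 5; EF_Task 2 = 5+10 = 15
ES_Task 3 = 5; EF_Task 3 = 5+3 = 8
ES_Task 4 = 5; EF_Task 4 = 5+9 = 14
ES_Task 5 = 5; EF_Task 5 = 5+3 = 8
ES_Task 6 = max(EF_Task 2=15, EF_Task 3=8, EF_Task 4=14, EF_Task 5=8) = 15; EF_Task 6 = 15+11 = 26
Expected project duration μ = 26 days. Critical path: Task 1 → Task 2 → Task 6.

Variance along critical path = 4.000 + 1.000 + 0.444 = 5.444
σ = √5.444 = 2.333 days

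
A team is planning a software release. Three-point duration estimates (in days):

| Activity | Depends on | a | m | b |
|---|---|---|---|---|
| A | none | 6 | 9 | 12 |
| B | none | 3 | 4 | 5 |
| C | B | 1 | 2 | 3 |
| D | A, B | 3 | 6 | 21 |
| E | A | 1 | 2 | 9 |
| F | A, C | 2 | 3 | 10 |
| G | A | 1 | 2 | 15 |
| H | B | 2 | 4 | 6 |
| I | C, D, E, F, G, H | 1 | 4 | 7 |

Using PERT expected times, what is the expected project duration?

te_A = (6 + 4·9 + 12)/6 = 54/6 = 9
te_B = (3 + 4·4 + 5)/6 = 24/6 = 4
te_C = (1 + 4·2 + 3)/6 = 12/6 = 2
te_D = (3 + 4·6 + 21)/6 = 48/6 = 8
te_E = (1 + 4·2 + 9)/6 = 18/6 = 3
te_F = (2 + 4·3 + 10)/6 = 24/6 = 4
te_G = (1 + 4·2 + 15)/6 = 24/6 = 4
te_H = (2 + 4·4 + 6)/6 = 24/6 = 4
te_I = (1 + 4·4 + 7)/6 = 24/6 = 4

Forward pass:
ES_A = 0; EF_A = 9
ES_B = 0; EF_B = 4
ES_C = 4; EF_C = 4+2 = 6
ES_D = max(EF_A=9, EF_B=4) = 9; EF_D = 9+8 = 17
ES_E = 9; EF_E = 9+3 = 12
ES_F = max(EF_A=9, EF_C=6) = 9; EF_F = 9+4 = 13
ES_G = 9; EF_G = 9+4 = 13
ES_H = 4; EF_H = 4+4 = 8
ES_I = max(EF_C=6, EF_D=17, EF_E=12, EF_F=13, EF_G=13, EF_H=8) = 17; EF_I = 17+4 = 21
Expected project duration μ = 21 days. Critical path: A → D → I.

21 days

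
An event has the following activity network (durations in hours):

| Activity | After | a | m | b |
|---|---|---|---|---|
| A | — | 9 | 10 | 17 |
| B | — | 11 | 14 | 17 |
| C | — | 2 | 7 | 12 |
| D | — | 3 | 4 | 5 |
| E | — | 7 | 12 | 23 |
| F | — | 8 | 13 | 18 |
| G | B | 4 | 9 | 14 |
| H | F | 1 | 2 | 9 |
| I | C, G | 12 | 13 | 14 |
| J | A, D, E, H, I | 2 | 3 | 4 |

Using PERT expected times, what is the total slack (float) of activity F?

te_A = (9 + 4·10 + 17)/6 = 66/6 = 11
te_B = (11 + 4·14 + 17)/6 = 84/6 = 14
te_C = (2 + 4·7 + 12)/6 = 42/6 = 7
te_D = (3 + 4·4 + 5)/6 = 24/6 = 4
te_E = (7 + 4·12 + 23)/6 = 78/6 = 13
te_F = (8 + 4·13 + 18)/6 = 78/6 = 13
te_G = (4 + 4·9 + 14)/6 = 54/6 = 9
te_H = (1 + 4·2 + 9)/6 = 18/6 = 3
te_I = (12 + 4·13 + 14)/6 = 78/6 = 13
te_J = (2 + 4·3 + 4)/6 = 18/6 = 3

Forward pass:
ES_A = 0; EF_A = 11
ES_B = 0; EF_B = 14
ES_C = 0; EF_C = 7
ES_D = 0; EF_D = 4
ES_E = 0; EF_E = 13
ES_F = 0; EF_F = 13
ES_G = 14; EF_G = 14+9 = 23
ES_H = 13; EF_H = 13+3 = 16
ES_I = max(EF_C=7, EF_G=23) = 23; EF_I = 23+13 = 36
ES_J = max(EF_A=11, EF_D=4, EF_E=13, EF_H=16, EF_I=36) = 36; EF_J = 36+3 = 39
Expected project duration μ = 39 hours. Critical path: B → G → I → J.

Backward pass:
LF_J = 39; LS_J = 39−3 = 36
LF_I = LS_J = 36; LS_I = 36−13 = 23
LF_H = LS_J = 36; LS_H = 36−3 = 33
LF_G = LS_I = 23; LS_G = 23−9 = 14
LF_F = LS_H = 33; LS_F = 33−13 = 20
LF_E = LS_J = 36; LS_E = 36−13 = 23
LF_D = LS_J = 36; LS_D = 36−4 = 32
LF_C = LS_I = 23; LS_C = 23−7 = 16
LF_B = LS_G = 14; LS_B = 14−14 = 0
LF_A = LS_J = 36; LS_A = 36−11 = 25
Slack_F = LS_F − ES_F = 20 − 0 = 20

20 hours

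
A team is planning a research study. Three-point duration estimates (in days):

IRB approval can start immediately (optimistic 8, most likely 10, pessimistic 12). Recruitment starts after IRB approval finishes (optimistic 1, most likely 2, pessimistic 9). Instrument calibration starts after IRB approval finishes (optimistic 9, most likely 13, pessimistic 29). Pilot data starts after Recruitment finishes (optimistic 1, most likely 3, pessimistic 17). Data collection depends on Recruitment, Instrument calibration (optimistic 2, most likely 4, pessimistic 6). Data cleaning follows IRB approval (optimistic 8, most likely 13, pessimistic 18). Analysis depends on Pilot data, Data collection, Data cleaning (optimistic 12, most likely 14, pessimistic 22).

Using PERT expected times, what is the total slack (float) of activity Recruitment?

11 days

te_IRB approval = (8 + 4·10 + 12)/6 = 60/6 = 10
te_Recruitment = (1 + 4·2 + 9)/6 = 18/6 = 3
te_Instrument calibration = (9 + 4·13 + 29)/6 = 90/6 = 15
te_Pilot data = (1 + 4·3 + 17)/6 = 30/6 = 5
te_Data collection = (2 + 4·4 + 6)/6 = 24/6 = 4
te_Data cleaning = (8 + 4·13 + 18)/6 = 78/6 = 13
te_Analysis = (12 + 4·14 + 22)/6 = 90/6 = 15

Forward pass:
ES_IRB approval = 0; EF_IRB approval = 10
ES_Recruitment = 10; EF_Recruitment = 10+3 = 13
ES_Instrument calibration = 10; EF_Instrument calibration = 10+15 = 25
ES_Pilot data = 13; EF_Pilot data = 13+5 = 18
ES_Data collection = max(EF_Recruitment=13, EF_Instrument calibration=25) = 25; EF_Data collection = 25+4 = 29
ES_Data cleaning = 10; EF_Data cleaning = 10+13 = 23
ES_Analysis = max(EF_Pilot data=18, EF_Data collection=29, EF_Data cleaning=23) = 29; EF_Analysis = 29+15 = 44
Expected project duration μ = 44 days. Critical path: IRB approval → Instrument calibration → Data collection → Analysis.

Backward pass:
LF_Analysis = 44; LS_Analysis = 44−15 = 29
LF_Data cleaning = LS_Analysis = 29; LS_Data cleaning = 29−13 = 16
LF_Data collection = LS_Analysis = 29; LS_Data collection = 29−4 = 25
LF_Pilot data = LS_Analysis = 29; LS_Pilot data = 29−5 = 24
LF_Instrument calibration = LS_Data collection = 25; LS_Instrument calibration = 25−15 = 10
LF_Recruitment = min(LS_Pilot data=24, LS_Data collection=25) = 24; LS_Recruitment = 24−3 = 21
LF_IRB approval = min(LS_Recruitment=21, LS_Instrument calibration=10, LS_Data cleaning=16) = 10; LS_IRB approval = 10−10 = 0
Slack_Recruitment = LS_Recruitment − ES_Recruitment = 21 − 10 = 11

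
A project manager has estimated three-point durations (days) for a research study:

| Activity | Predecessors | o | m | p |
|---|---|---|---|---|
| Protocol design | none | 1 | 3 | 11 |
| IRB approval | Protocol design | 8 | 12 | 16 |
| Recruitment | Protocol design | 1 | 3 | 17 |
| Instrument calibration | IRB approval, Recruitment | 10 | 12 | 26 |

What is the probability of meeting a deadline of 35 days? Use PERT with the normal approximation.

0.928

te_Protocol design = (1 + 4·3 + 11)/6 = 24/6 = 4; σ²_Protocol design = ((11−1)/6)² = 2.778
te_IRB approval = (8 + 4·12 + 16)/6 = 72/6 = 12; σ²_IRB approval = ((16−8)/6)² = 1.778
te_Recruitment = (1 + 4·3 + 17)/6 = 30/6 = 5; σ²_Recruitment = ((17−1)/6)² = 7.111
te_Instrument calibration = (10 + 4·12 + 26)/6 = 84/6 = 14; σ²_Instrument calibration = ((26−10)/6)² = 7.111

Forward pass:
ES_Protocol design = 0; EF_Protocol design = 4
ES_IRB approval = 4; EF_IRB approval = 4+12 = 16
ES_Recruitment = 4; EF_Recruitment = 4+5 = 9
ES_Instrument calibration = max(EF_IRB approval=16, EF_Recruitment=9) = 16; EF_Instrument calibration = 16+14 = 30
Expected project duration μ = 30 days. Critical path: Protocol design → IRB approval → Instrument calibration.

Variance along critical path = 2.778 + 1.778 + 7.111 = 11.667; σ = √11.667 = 3.416 days.
Z = (35 − 30) / 3.416 = 1.464
P(T ≤ 35) = Φ(1.464) ≈ 0.928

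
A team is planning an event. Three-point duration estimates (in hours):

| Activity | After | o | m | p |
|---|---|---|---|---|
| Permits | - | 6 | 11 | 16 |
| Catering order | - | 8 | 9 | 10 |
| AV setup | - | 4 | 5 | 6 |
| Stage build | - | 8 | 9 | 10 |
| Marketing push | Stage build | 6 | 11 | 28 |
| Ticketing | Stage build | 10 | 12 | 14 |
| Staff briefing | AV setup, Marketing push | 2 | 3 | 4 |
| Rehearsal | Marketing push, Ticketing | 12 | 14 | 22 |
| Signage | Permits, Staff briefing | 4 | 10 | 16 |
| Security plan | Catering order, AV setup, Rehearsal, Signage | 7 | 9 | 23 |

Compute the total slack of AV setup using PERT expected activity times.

19 hours

te_Permits = (6 + 4·11 + 16)/6 = 66/6 = 11
te_Catering order = (8 + 4·9 + 10)/6 = 54/6 = 9
te_AV setup = (4 + 4·5 + 6)/6 = 30/6 = 5
te_Stage build = (8 + 4·9 + 10)/6 = 54/6 = 9
te_Marketing push = (6 + 4·11 + 28)/6 = 78/6 = 13
te_Ticketing = (10 + 4·12 + 14)/6 = 72/6 = 12
te_Staff briefing = (2 + 4·3 + 4)/6 = 18/6 = 3
te_Rehearsal = (12 + 4·14 + 22)/6 = 90/6 = 15
te_Signage = (4 + 4·10 + 16)/6 = 60/6 = 10
te_Security plan = (7 + 4·9 + 23)/6 = 66/6 = 11

Forward pass:
ES_Permits = 0; EF_Permits = 11
ES_Catering order = 0; EF_Catering order = 9
ES_AV setup = 0; EF_AV setup = 5
ES_Stage build = 0; EF_Stage build = 9
ES_Marketing push = 9; EF_Marketing push = 9+13 = 22
ES_Ticketing = 9; EF_Ticketing = 9+12 = 21
ES_Staff briefing = max(EF_AV setup=5, EF_Marketing push=22) = 22; EF_Staff briefing = 22+3 = 25
ES_Rehearsal = max(EF_Marketing push=22, EF_Ticketing=21) = 22; EF_Rehearsal = 22+15 = 37
ES_Signage = max(EF_Permits=11, EF_Staff briefing=25) = 25; EF_Signage = 25+10 = 35
ES_Security plan = max(EF_Catering order=9, EF_AV setup=5, EF_Rehearsal=37, EF_Signage=35) = 37; EF_Security plan = 37+11 = 48
Expected project duration μ = 48 hours. Critical path: Stage build → Marketing push → Rehearsal → Security plan.

Backward pass:
LF_Security plan = 48; LS_Security plan = 48−11 = 37
LF_Signage = LS_Security plan = 37; LS_Signage = 37−10 = 27
LF_Rehearsal = LS_Security plan = 37; LS_Rehearsal = 37−15 = 22
LF_Staff briefing = LS_Signage = 27; LS_Staff briefing = 27−3 = 24
LF_Ticketing = LS_Rehearsal = 22; LS_Ticketing = 22−12 = 10
LF_Marketing push = min(LS_Staff briefing=24, LS_Rehearsal=22) = 22; LS_Marketing push = 22−13 = 9
LF_Stage build = min(LS_Marketing push=9, LS_Ticketing=10) = 9; LS_Stage build = 9−9 = 0
LF_AV setup = min(LS_Staff briefing=24, LS_Security plan=37) = 24; LS_AV setup = 24−5 = 19
LF_Catering order = LS_Security plan = 37; LS_Catering order = 37−9 = 28
LF_Permits = LS_Signage = 27; LS_Permits = 27−11 = 16
Slack_AV setup = LS_AV setup − ES_AV setup = 19 − 0 = 19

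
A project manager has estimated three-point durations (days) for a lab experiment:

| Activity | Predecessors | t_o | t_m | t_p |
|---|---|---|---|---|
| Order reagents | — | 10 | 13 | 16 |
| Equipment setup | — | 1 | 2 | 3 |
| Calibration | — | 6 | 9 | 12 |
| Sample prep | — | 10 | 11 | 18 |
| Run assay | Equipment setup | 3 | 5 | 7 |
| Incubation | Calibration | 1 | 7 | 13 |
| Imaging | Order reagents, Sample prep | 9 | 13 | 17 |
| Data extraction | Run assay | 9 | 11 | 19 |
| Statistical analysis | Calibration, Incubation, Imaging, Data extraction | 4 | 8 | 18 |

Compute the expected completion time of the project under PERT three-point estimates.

te_Order reagents = (10 + 4·13 + 16)/6 = 78/6 = 13
te_Equipment setup = (1 + 4·2 + 3)/6 = 12/6 = 2
te_Calibration = (6 + 4·9 + 12)/6 = 54/6 = 9
te_Sample prep = (10 + 4·11 + 18)/6 = 72/6 = 12
te_Run assay = (3 + 4·5 + 7)/6 = 30/6 = 5
te_Incubation = (1 + 4·7 + 13)/6 = 42/6 = 7
te_Imaging = (9 + 4·13 + 17)/6 = 78/6 = 13
te_Data extraction = (9 + 4·11 + 19)/6 = 72/6 = 12
te_Statistical analysis = (4 + 4·8 + 18)/6 = 54/6 = 9

Forward pass:
ES_Order reagents = 0; EF_Order reagents = 13
ES_Equipment setup = 0; EF_Equipment setup = 2
ES_Calibration = 0; EF_Calibration = 9
ES_Sample prep = 0; EF_Sample prep = 12
ES_Run assay = 2; EF_Run assay = 2+5 = 7
ES_Incubation = 9; EF_Incubation = 9+7 = 16
ES_Imaging = max(EF_Order reagents=13, EF_Sample prep=12) = 13; EF_Imaging = 13+13 = 26
ES_Data extraction = 7; EF_Data extraction = 7+12 = 19
ES_Statistical analysis = max(EF_Calibration=9, EF_Incubation=16, EF_Imaging=26, EF_Data extraction=19) = 26; EF_Statistical analysis = 26+9 = 35
Expected project duration μ = 35 days. Critical path: Order reagents → Imaging → Statistical analysis.

35 days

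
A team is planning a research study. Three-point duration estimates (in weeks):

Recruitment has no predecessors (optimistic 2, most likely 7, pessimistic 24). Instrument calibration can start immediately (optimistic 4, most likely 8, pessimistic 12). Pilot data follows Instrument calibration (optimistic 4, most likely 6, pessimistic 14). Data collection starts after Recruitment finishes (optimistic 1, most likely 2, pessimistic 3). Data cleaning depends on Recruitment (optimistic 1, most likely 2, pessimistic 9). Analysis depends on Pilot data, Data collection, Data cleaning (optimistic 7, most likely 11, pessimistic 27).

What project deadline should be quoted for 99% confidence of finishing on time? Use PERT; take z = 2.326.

te_Recruitment = (2 + 4·7 + 24)/6 = 54/6 = 9; σ²_Recruitment = ((24−2)/6)² = 13.444
te_Instrument calibration = (4 + 4·8 + 12)/6 = 48/6 = 8; σ²_Instrument calibration = ((12−4)/6)² = 1.778
te_Pilot data = (4 + 4·6 + 14)/6 = 42/6 = 7; σ²_Pilot data = ((14−4)/6)² = 2.778
te_Data collection = (1 + 4·2 + 3)/6 = 12/6 = 2; σ²_Data collection = ((3−1)/6)² = 0.111
te_Data cleaning = (1 + 4·2 + 9)/6 = 18/6 = 3; σ²_Data cleaning = ((9−1)/6)² = 1.778
te_Analysis = (7 + 4·11 + 27)/6 = 78/6 = 13; σ²_Analysis = ((27−7)/6)² = 11.111

Forward pass:
ES_Recruitment = 0; EF_Recruitment = 9
ES_Instrument calibration = 0; EF_Instrument calibration = 8
ES_Pilot data = 8; EF_Pilot data = 8+7 = 15
ES_Data collection = 9; EF_Data collection = 9+2 = 11
ES_Data cleaning = 9; EF_Data cleaning = 9+3 = 12
ES_Analysis = max(EF_Pilot data=15, EF_Data collection=11, EF_Data cleaning=12) = 15; EF_Analysis = 15+13 = 28
Expected project duration μ = 28 weeks. Critical path: Instrument calibration → Pilot data → Analysis.

Variance along critical path = 1.778 + 2.778 + 11.111 = 15.667; σ = 3.958 weeks.
D = μ + z·σ = 28 + 2.326·3.958 = 37.2 weeks

37.2 weeks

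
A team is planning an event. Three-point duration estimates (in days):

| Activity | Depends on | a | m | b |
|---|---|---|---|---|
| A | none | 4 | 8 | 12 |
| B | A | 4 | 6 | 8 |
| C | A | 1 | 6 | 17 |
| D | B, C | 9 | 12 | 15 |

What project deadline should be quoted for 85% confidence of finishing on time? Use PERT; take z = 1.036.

30.3 days

te_A = (4 + 4·8 + 12)/6 = 48/6 = 8; σ²_A = ((12−4)/6)² = 1.778
te_B = (4 + 4·6 + 8)/6 = 36/6 = 6; σ²_B = ((8−4)/6)² = 0.444
te_C = (1 + 4·6 + 17)/6 = 42/6 = 7; σ²_C = ((17−1)/6)² = 7.111
te_D = (9 + 4·12 + 15)/6 = 72/6 = 12; σ²_D = ((15−9)/6)² = 1.000

Forward pass:
ES_A = 0; EF_A = 8
ES_B = 8; EF_B = 8+6 = 14
ES_C = 8; EF_C = 8+7 = 15
ES_D = max(EF_B=14, EF_C=15) = 15; EF_D = 15+12 = 27
Expected project duration μ = 27 days. Critical path: A → C → D.

Variance along critical path = 1.778 + 7.111 + 1.000 = 9.889; σ = 3.145 days.
D = μ + z·σ = 27 + 1.036·3.145 = 30.3 days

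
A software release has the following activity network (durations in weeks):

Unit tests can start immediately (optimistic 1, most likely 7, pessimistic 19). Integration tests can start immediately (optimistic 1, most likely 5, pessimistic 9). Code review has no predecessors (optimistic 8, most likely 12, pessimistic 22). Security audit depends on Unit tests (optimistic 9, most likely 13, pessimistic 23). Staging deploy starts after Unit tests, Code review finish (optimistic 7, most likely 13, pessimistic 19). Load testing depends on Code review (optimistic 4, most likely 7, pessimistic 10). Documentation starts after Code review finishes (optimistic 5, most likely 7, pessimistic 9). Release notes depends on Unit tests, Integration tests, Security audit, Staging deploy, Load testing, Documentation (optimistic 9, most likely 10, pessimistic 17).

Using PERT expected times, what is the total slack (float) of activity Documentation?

te_Unit tests = (1 + 4·7 + 19)/6 = 48/6 = 8
te_Integration tests = (1 + 4·5 + 9)/6 = 30/6 = 5
te_Code review = (8 + 4·12 + 22)/6 = 78/6 = 13
te_Security audit = (9 + 4·13 + 23)/6 = 84/6 = 14
te_Staging deploy = (7 + 4·13 + 19)/6 = 78/6 = 13
te_Load testing = (4 + 4·7 + 10)/6 = 42/6 = 7
te_Documentation = (5 + 4·7 + 9)/6 = 42/6 = 7
te_Release notes = (9 + 4·10 + 17)/6 = 66/6 = 11

Forward pass:
ES_Unit tests = 0; EF_Unit tests = 8
ES_Integration tests = 0; EF_Integration tests = 5
ES_Code review = 0; EF_Code review = 13
ES_Security audit = 8; EF_Security audit = 8+14 = 22
ES_Staging deploy = max(EF_Unit tests=8, EF_Code review=13) = 13; EF_Staging deploy = 13+13 = 26
ES_Load testing = 13; EF_Load testing = 13+7 = 20
ES_Documentation = 13; EF_Documentation = 13+7 = 20
ES_Release notes = max(EF_Unit tests=8, EF_Integration tests=5, EF_Security audit=22, EF_Staging deploy=26, EF_Load testing=20, EF_Documentation=20) = 26; EF_Release notes = 26+11 = 37
Expected project duration μ = 37 weeks. Critical path: Code review → Staging deploy → Release notes.

Backward pass:
LF_Release notes = 37; LS_Release notes = 37−11 = 26
LF_Documentation = LS_Release notes = 26; LS_Documentation = 26−7 = 19
LF_Load testing = LS_Release notes = 26; LS_Load testing = 26−7 = 19
LF_Staging deploy = LS_Release notes = 26; LS_Staging deploy = 26−13 = 13
LF_Security audit = LS_Release notes = 26; LS_Security audit = 26−14 = 12
LF_Code review = min(LS_Staging deploy=13, LS_Load testing=19, LS_Documentation=19) = 13; LS_Code review = 13−13 = 0
LF_Integration tests = LS_Release notes = 26; LS_Integration tests = 26−5 = 21
LF_Unit tests = min(LS_Security audit=12, LS_Staging deploy=13, LS_Release notes=26) = 12; LS_Unit tests = 12−8 = 4
Slack_Documentation = LS_Documentation − ES_Documentation = 19 − 13 = 6

6 weeks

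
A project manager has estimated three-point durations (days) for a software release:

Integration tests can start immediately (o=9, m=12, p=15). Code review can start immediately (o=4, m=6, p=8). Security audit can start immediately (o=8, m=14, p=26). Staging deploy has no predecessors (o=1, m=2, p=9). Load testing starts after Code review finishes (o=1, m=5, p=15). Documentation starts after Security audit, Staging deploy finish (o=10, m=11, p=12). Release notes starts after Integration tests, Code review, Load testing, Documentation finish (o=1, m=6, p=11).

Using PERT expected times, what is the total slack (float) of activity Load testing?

14 days

te_Integration tests = (9 + 4·12 + 15)/6 = 72/6 = 12
te_Code review = (4 + 4·6 + 8)/6 = 36/6 = 6
te_Security audit = (8 + 4·14 + 26)/6 = 90/6 = 15
te_Staging deploy = (1 + 4·2 + 9)/6 = 18/6 = 3
te_Load testing = (1 + 4·5 + 15)/6 = 36/6 = 6
te_Documentation = (10 + 4·11 + 12)/6 = 66/6 = 11
te_Release notes = (1 + 4·6 + 11)/6 = 36/6 = 6

Forward pass:
ES_Integration tests = 0; EF_Integration tests = 12
ES_Code review = 0; EF_Code review = 6
ES_Security audit = 0; EF_Security audit = 15
ES_Staging deploy = 0; EF_Staging deploy = 3
ES_Load testing = 6; EF_Load testing = 6+6 = 12
ES_Documentation = max(EF_Security audit=15, EF_Staging deploy=3) = 15; EF_Documentation = 15+11 = 26
ES_Release notes = max(EF_Integration tests=12, EF_Code review=6, EF_Load testing=12, EF_Documentation=26) = 26; EF_Release notes = 26+6 = 32
Expected project duration μ = 32 days. Critical path: Security audit → Documentation → Release notes.

Backward pass:
LF_Release notes = 32; LS_Release notes = 32−6 = 26
LF_Documentation = LS_Release notes = 26; LS_Documentation = 26−11 = 15
LF_Load testing = LS_Release notes = 26; LS_Load testing = 26−6 = 20
LF_Staging deploy = LS_Documentation = 15; LS_Staging deploy = 15−3 = 12
LF_Security audit = LS_Documentation = 15; LS_Security audit = 15−15 = 0
LF_Code review = min(LS_Load testing=20, LS_Release notes=26) = 20; LS_Code review = 20−6 = 14
LF_Integration tests = LS_Release notes = 26; LS_Integration tests = 26−12 = 14
Slack_Load testing = LS_Load testing − ES_Load testing = 20 − 6 = 14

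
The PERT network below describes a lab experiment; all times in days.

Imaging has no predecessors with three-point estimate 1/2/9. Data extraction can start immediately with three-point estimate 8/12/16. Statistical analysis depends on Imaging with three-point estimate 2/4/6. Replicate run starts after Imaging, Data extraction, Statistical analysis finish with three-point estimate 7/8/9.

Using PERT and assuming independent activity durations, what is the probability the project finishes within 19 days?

0.233

te_Imaging = (1 + 4·2 + 9)/6 = 18/6 = 3; σ²_Imaging = ((9−1)/6)² = 1.778
te_Data extraction = (8 + 4·12 + 16)/6 = 72/6 = 12; σ²_Data extraction = ((16−8)/6)² = 1.778
te_Statistical analysis = (2 + 4·4 + 6)/6 = 24/6 = 4; σ²_Statistical analysis = ((6−2)/6)² = 0.444
te_Replicate run = (7 + 4·8 + 9)/6 = 48/6 = 8; σ²_Replicate run = ((9−7)/6)² = 0.111

Forward pass:
ES_Imaging = 0; EF_Imaging = 3
ES_Data extraction = 0; EF_Data extraction = 12
ES_Statistical analysis = 3; EF_Statistical analysis = 3+4 = 7
ES_Replicate run = max(EF_Imaging=3, EF_Data extraction=12, EF_Statistical analysis=7) = 12; EF_Replicate run = 12+8 = 20
Expected project duration μ = 20 days. Critical path: Data extraction → Replicate run.

Variance along critical path = 1.778 + 0.111 = 1.889; σ = √1.889 = 1.374 days.
Z = (19 − 20) / 1.374 = -0.728
P(T ≤ 19) = Φ(-0.728) ≈ 0.233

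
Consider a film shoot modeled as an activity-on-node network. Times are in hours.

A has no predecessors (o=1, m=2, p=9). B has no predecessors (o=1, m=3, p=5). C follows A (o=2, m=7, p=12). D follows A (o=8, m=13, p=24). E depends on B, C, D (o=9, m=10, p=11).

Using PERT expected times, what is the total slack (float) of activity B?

14 hours

te_A = (1 + 4·2 + 9)/6 = 18/6 = 3
te_B = (1 + 4·3 + 5)/6 = 18/6 = 3
te_C = (2 + 4·7 + 12)/6 = 42/6 = 7
te_D = (8 + 4·13 + 24)/6 = 84/6 = 14
te_E = (9 + 4·10 + 11)/6 = 60/6 = 10

Forward pass:
ES_A = 0; EF_A = 3
ES_B = 0; EF_B = 3
ES_C = 3; EF_C = 3+7 = 10
ES_D = 3; EF_D = 3+14 = 17
ES_E = max(EF_B=3, EF_C=10, EF_D=17) = 17; EF_E = 17+10 = 27
Expected project duration μ = 27 hours. Critical path: A → D → E.

Backward pass:
LF_E = 27; LS_E = 27−10 = 17
LF_D = LS_E = 17; LS_D = 17−14 = 3
LF_C = LS_E = 17; LS_C = 17−7 = 10
LF_B = LS_E = 17; LS_B = 17−3 = 14
LF_A = min(LS_C=10, LS_D=3) = 3; LS_A = 3−3 = 0
Slack_B = LS_B − ES_B = 14 − 0 = 14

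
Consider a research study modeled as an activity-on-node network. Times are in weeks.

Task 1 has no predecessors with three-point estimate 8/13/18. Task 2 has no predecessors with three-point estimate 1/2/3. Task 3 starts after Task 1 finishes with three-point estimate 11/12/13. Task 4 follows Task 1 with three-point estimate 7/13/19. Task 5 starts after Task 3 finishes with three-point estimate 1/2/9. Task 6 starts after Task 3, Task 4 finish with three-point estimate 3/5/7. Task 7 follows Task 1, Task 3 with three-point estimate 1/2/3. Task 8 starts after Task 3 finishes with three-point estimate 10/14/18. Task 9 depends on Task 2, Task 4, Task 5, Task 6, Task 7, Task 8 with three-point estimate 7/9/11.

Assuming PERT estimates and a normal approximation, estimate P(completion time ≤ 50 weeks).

0.812

te_Task 1 = (8 + 4·13 + 18)/6 = 78/6 = 13; σ²_Task 1 = ((18−8)/6)² = 2.778
te_Task 2 = (1 + 4·2 + 3)/6 = 12/6 = 2; σ²_Task 2 = ((3−1)/6)² = 0.111
te_Task 3 = (11 + 4·12 + 13)/6 = 72/6 = 12; σ²_Task 3 = ((13−11)/6)² = 0.111
te_Task 4 = (7 + 4·13 + 19)/6 = 78/6 = 13; σ²_Task 4 = ((19−7)/6)² = 4.000
te_Task 5 = (1 + 4·2 + 9)/6 = 18/6 = 3; σ²_Task 5 = ((9−1)/6)² = 1.778
te_Task 6 = (3 + 4·5 + 7)/6 = 30/6 = 5; σ²_Task 6 = ((7−3)/6)² = 0.444
te_Task 7 = (1 + 4·2 + 3)/6 = 12/6 = 2; σ²_Task 7 = ((3−1)/6)² = 0.111
te_Task 8 = (10 + 4·14 + 18)/6 = 84/6 = 14; σ²_Task 8 = ((18−10)/6)² = 1.778
te_Task 9 = (7 + 4·9 + 11)/6 = 54/6 = 9; σ²_Task 9 = ((11−7)/6)² = 0.444

Forward pass:
ES_Task 1 = 0; EF_Task 1 = 13
ES_Task 2 = 0; EF_Task 2 = 2
ES_Task 3 = 13; EF_Task 3 = 13+12 = 25
ES_Task 4 = 13; EF_Task 4 = 13+13 = 26
ES_Task 5 = 25; EF_Task 5 = 25+3 = 28
ES_Task 6 = max(EF_Task 3=25, EF_Task 4=26) = 26; EF_Task 6 = 26+5 = 31
ES_Task 7 = max(EF_Task 1=13, EF_Task 3=25) = 25; EF_Task 7 = 25+2 = 27
ES_Task 8 = 25; EF_Task 8 = 25+14 = 39
ES_Task 9 = max(EF_Task 2=2, EF_Task 4=26, EF_Task 5=28, EF_Task 6=31, EF_Task 7=27, EF_Task 8=39) = 39; EF_Task 9 = 39+9 = 48
Expected project duration μ = 48 weeks. Critical path: Task 1 → Task 3 → Task 8 → Task 9.

Variance along critical path = 2.778 + 0.111 + 1.778 + 0.444 = 5.111; σ = √5.111 = 2.261 weeks.
Z = (50 − 48) / 2.261 = 0.885
P(T ≤ 50) = Φ(0.885) ≈ 0.812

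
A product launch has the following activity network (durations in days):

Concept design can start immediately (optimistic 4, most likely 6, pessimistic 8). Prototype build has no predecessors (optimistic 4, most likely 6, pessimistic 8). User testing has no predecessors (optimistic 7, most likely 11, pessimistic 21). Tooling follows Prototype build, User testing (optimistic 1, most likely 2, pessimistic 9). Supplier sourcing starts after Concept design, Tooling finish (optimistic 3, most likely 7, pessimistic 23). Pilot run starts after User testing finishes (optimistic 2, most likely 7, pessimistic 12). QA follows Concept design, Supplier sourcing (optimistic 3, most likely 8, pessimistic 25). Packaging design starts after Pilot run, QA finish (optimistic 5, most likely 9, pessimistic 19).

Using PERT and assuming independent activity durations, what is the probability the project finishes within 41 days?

0.311

te_Concept design = (4 + 4·6 + 8)/6 = 36/6 = 6; σ²_Concept design = ((8−4)/6)² = 0.444
te_Prototype build = (4 + 4·6 + 8)/6 = 36/6 = 6; σ²_Prototype build = ((8−4)/6)² = 0.444
te_User testing = (7 + 4·11 + 21)/6 = 72/6 = 12; σ²_User testing = ((21−7)/6)² = 5.444
te_Tooling = (1 + 4·2 + 9)/6 = 18/6 = 3; σ²_Tooling = ((9−1)/6)² = 1.778
te_Supplier sourcing = (3 + 4·7 + 23)/6 = 54/6 = 9; σ²_Supplier sourcing = ((23−3)/6)² = 11.111
te_Pilot run = (2 + 4·7 + 12)/6 = 42/6 = 7; σ²_Pilot run = ((12−2)/6)² = 2.778
te_QA = (3 + 4·8 + 25)/6 = 60/6 = 10; σ²_QA = ((25−3)/6)² = 13.444
te_Packaging design = (5 + 4·9 + 19)/6 = 60/6 = 10; σ²_Packaging design = ((19−5)/6)² = 5.444

Forward pass:
ES_Concept design = 0; EF_Concept design = 6
ES_Prototype build = 0; EF_Prototype build = 6
ES_User testing = 0; EF_User testing = 12
ES_Tooling = max(EF_Prototype build=6, EF_User testing=12) = 12; EF_Tooling = 12+3 = 15
ES_Supplier sourcing = max(EF_Concept design=6, EF_Tooling=15) = 15; EF_Supplier sourcing = 15+9 = 24
ES_Pilot run = 12; EF_Pilot run = 12+7 = 19
ES_QA = max(EF_Concept design=6, EF_Supplier sourcing=24) = 24; EF_QA = 24+10 = 34
ES_Packaging design = max(EF_Pilot run=19, EF_QA=34) = 34; EF_Packaging design = 34+10 = 44
Expected project duration μ = 44 days. Critical path: User testing → Tooling → Supplier sourcing → QA → Packaging design.

Variance along critical path = 5.444 + 1.778 + 11.111 + 13.444 + 5.444 = 37.222; σ = √37.222 = 6.101 days.
Z = (41 − 44) / 6.101 = -0.492
P(T ≤ 41) = Φ(-0.492) ≈ 0.311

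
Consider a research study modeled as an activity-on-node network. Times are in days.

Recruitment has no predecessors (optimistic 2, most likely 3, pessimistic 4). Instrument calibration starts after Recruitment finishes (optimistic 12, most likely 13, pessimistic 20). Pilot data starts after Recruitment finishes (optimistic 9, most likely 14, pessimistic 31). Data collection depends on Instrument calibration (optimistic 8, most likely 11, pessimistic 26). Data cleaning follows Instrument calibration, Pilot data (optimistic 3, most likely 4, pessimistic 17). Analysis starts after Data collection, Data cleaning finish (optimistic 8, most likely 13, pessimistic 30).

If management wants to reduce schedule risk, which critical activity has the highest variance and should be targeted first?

Analysis

te_Recruitment = (2 + 4·3 + 4)/6 = 18/6 = 3; σ²_Recruitment = ((4−2)/6)² = 0.111
te_Instrument calibration = (12 + 4·13 + 20)/6 = 84/6 = 14; σ²_Instrument calibration = ((20−12)/6)² = 1.778
te_Pilot data = (9 + 4·14 + 31)/6 = 96/6 = 16; σ²_Pilot data = ((31−9)/6)² = 13.444
te_Data collection = (8 + 4·11 + 26)/6 = 78/6 = 13; σ²_Data collection = ((26−8)/6)² = 9.000
te_Data cleaning = (3 + 4·4 + 17)/6 = 36/6 = 6; σ²_Data cleaning = ((17−3)/6)² = 5.444
te_Analysis = (8 + 4·13 + 30)/6 = 90/6 = 15; σ²_Analysis = ((30−8)/6)² = 13.444

Forward pass:
ES_Recruitment = 0; EF_Recruitment = 3
ES_Instrument calibration = 3; EF_Instrument calibration = 3+14 = 17
ES_Pilot data = 3; EF_Pilot data = 3+16 = 19
ES_Data collection = 17; EF_Data collection = 17+13 = 30
ES_Data cleaning = max(EF_Instrument calibration=17, EF_Pilot data=19) = 19; EF_Data cleaning = 19+6 = 25
ES_Analysis = max(EF_Data collection=30, EF_Data cleaning=25) = 30; EF_Analysis = 30+15 = 45
Expected project duration μ = 45 days. Critical path: Recruitment → Instrument calibration → Data collection → Analysis.

Variances on critical path: σ²_Recruitment=0.111, σ²_Instrument calibration=1.778, σ²_Data collection=9.000, σ²_Analysis=13.444.
Largest is σ²_Analysis = 13.444.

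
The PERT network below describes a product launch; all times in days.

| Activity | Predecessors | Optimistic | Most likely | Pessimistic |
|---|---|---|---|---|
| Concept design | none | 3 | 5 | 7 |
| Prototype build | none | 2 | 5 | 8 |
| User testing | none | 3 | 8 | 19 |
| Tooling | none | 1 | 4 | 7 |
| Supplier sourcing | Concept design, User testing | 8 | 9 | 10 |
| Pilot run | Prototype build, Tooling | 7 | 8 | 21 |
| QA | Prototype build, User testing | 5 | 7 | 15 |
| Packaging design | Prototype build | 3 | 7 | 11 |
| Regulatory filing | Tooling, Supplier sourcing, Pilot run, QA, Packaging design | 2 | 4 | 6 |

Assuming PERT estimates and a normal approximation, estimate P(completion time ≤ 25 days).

0.861

te_Concept design = (3 + 4·5 + 7)/6 = 30/6 = 5; σ²_Concept design = ((7−3)/6)² = 0.444
te_Prototype build = (2 + 4·5 + 8)/6 = 30/6 = 5; σ²_Prototype build = ((8−2)/6)² = 1.000
te_User testing = (3 + 4·8 + 19)/6 = 54/6 = 9; σ²_User testing = ((19−3)/6)² = 7.111
te_Tooling = (1 + 4·4 + 7)/6 = 24/6 = 4; σ²_Tooling = ((7−1)/6)² = 1.000
te_Supplier sourcing = (8 + 4·9 + 10)/6 = 54/6 = 9; σ²_Supplier sourcing = ((10−8)/6)² = 0.111
te_Pilot run = (7 + 4·8 + 21)/6 = 60/6 = 10; σ²_Pilot run = ((21−7)/6)² = 5.444
te_QA = (5 + 4·7 + 15)/6 = 48/6 = 8; σ²_QA = ((15−5)/6)² = 2.778
te_Packaging design = (3 + 4·7 + 11)/6 = 42/6 = 7; σ²_Packaging design = ((11−3)/6)² = 1.778
te_Regulatory filing = (2 + 4·4 + 6)/6 = 24/6 = 4; σ²_Regulatory filing = ((6−2)/6)² = 0.444

Forward pass:
ES_Concept design = 0; EF_Concept design = 5
ES_Prototype build = 0; EF_Prototype build = 5
ES_User testing = 0; EF_User testing = 9
ES_Tooling = 0; EF_Tooling = 4
ES_Supplier sourcing = max(EF_Concept design=5, EF_User testing=9) = 9; EF_Supplier sourcing = 9+9 = 18
ES_Pilot run = max(EF_Prototype build=5, EF_Tooling=4) = 5; EF_Pilot run = 5+10 = 15
ES_QA = max(EF_Prototype build=5, EF_User testing=9) = 9; EF_QA = 9+8 = 17
ES_Packaging design = 5; EF_Packaging design = 5+7 = 12
ES_Regulatory filing = max(EF_Tooling=4, EF_Supplier sourcing=18, EF_Pilot run=15, EF_QA=17, EF_Packaging design=12) = 18; EF_Regulatory filing = 18+4 = 22
Expected project duration μ = 22 days. Critical path: User testing → Supplier sourcing → Regulatory filing.

Variance along critical path = 7.111 + 0.111 + 0.444 = 7.667; σ = √7.667 = 2.769 days.
Z = (25 − 22) / 2.769 = 1.083
P(T ≤ 25) = Φ(1.083) ≈ 0.861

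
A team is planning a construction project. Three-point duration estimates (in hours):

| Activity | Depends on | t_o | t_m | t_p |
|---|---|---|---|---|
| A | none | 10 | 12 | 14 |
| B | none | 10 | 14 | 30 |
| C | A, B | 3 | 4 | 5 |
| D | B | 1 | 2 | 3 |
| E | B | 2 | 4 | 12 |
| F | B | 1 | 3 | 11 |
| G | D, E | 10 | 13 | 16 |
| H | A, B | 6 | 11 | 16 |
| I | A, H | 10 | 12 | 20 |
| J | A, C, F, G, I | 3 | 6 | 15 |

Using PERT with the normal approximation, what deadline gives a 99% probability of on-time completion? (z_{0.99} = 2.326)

te_A = (10 + 4·12 + 14)/6 = 72/6 = 12; σ²_A = ((14−10)/6)² = 0.444
te_B = (10 + 4·14 + 30)/6 = 96/6 = 16; σ²_B = ((30−10)/6)² = 11.111
te_C = (3 + 4·4 + 5)/6 = 24/6 = 4; σ²_C = ((5−3)/6)² = 0.111
te_D = (1 + 4·2 + 3)/6 = 12/6 = 2; σ²_D = ((3−1)/6)² = 0.111
te_E = (2 + 4·4 + 12)/6 = 30/6 = 5; σ²_E = ((12−2)/6)² = 2.778
te_F = (1 + 4·3 + 11)/6 = 24/6 = 4; σ²_F = ((11−1)/6)² = 2.778
te_G = (10 + 4·13 + 16)/6 = 78/6 = 13; σ²_G = ((16−10)/6)² = 1.000
te_H = (6 + 4·11 + 16)/6 = 66/6 = 11; σ²_H = ((16−6)/6)² = 2.778
te_I = (10 + 4·12 + 20)/6 = 78/6 = 13; σ²_I = ((20−10)/6)² = 2.778
te_J = (3 + 4·6 + 15)/6 = 42/6 = 7; σ²_J = ((15−3)/6)² = 4.000

Forward pass:
ES_A = 0; EF_A = 12
ES_B = 0; EF_B = 16
ES_C = max(EF_A=12, EF_B=16) = 16; EF_C = 16+4 = 20
ES_D = 16; EF_D = 16+2 = 18
ES_E = 16; EF_E = 16+5 = 21
ES_F = 16; EF_F = 16+4 = 20
ES_G = max(EF_D=18, EF_E=21) = 21; EF_G = 21+13 = 34
ES_H = max(EF_A=12, EF_B=16) = 16; EF_H = 16+11 = 27
ES_I = max(EF_A=12, EF_H=27) = 27; EF_I = 27+13 = 40
ES_J = max(EF_A=12, EF_C=20, EF_F=20, EF_G=34, EF_I=40) = 40; EF_J = 40+7 = 47
Expected project duration μ = 47 hours. Critical path: B → H → I → J.

Variance along critical path = 11.111 + 2.778 + 2.778 + 4.000 = 20.667; σ = 4.546 hours.
D = μ + z·σ = 47 + 2.326·4.546 = 57.6 hours

57.6 hours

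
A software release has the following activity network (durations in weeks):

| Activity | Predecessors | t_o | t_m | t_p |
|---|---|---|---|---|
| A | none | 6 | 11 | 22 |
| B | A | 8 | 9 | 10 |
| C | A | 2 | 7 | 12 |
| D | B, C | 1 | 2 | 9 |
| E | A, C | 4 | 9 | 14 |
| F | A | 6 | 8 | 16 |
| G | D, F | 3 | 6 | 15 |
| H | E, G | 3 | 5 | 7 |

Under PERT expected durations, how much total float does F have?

3 weeks

te_A = (6 + 4·11 + 22)/6 = 72/6 = 12
te_B = (8 + 4·9 + 10)/6 = 54/6 = 9
te_C = (2 + 4·7 + 12)/6 = 42/6 = 7
te_D = (1 + 4·2 + 9)/6 = 18/6 = 3
te_E = (4 + 4·9 + 14)/6 = 54/6 = 9
te_F = (6 + 4·8 + 16)/6 = 54/6 = 9
te_G = (3 + 4·6 + 15)/6 = 42/6 = 7
te_H = (3 + 4·5 + 7)/6 = 30/6 = 5

Forward pass:
ES_A = 0; EF_A = 12
ES_B = 12; EF_B = 12+9 = 21
ES_C = 12; EF_C = 12+7 = 19
ES_D = max(EF_B=21, EF_C=19) = 21; EF_D = 21+3 = 24
ES_E = max(EF_A=12, EF_C=19) = 19; EF_E = 19+9 = 28
ES_F = 12; EF_F = 12+9 = 21
ES_G = max(EF_D=24, EF_F=21) = 24; EF_G = 24+7 = 31
ES_H = max(EF_E=28, EF_G=31) = 31; EF_H = 31+5 = 36
Expected project duration μ = 36 weeks. Critical path: A → B → D → G → H.

Backward pass:
LF_H = 36; LS_H = 36−5 = 31
LF_G = LS_H = 31; LS_G = 31−7 = 24
LF_F = LS_G = 24; LS_F = 24−9 = 15
LF_E = LS_H = 31; LS_E = 31−9 = 22
LF_D = LS_G = 24; LS_D = 24−3 = 21
LF_C = min(LS_D=21, LS_E=22) = 21; LS_C = 21−7 = 14
LF_B = LS_D = 21; LS_B = 21−9 = 12
LF_A = min(LS_B=12, LS_C=14, LS_E=22, LS_F=15) = 12; LS_A = 12−12 = 0
Slack_F = LS_F − ES_F = 15 − 12 = 3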